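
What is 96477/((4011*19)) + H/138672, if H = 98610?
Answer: 1160757113/587114136 ≈ 1.9771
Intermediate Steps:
96477/((4011*19)) + H/138672 = 96477/((4011*19)) + 98610/138672 = 96477/76209 + 98610*(1/138672) = 96477*(1/76209) + 16435/23112 = 32159/25403 + 16435/23112 = 1160757113/587114136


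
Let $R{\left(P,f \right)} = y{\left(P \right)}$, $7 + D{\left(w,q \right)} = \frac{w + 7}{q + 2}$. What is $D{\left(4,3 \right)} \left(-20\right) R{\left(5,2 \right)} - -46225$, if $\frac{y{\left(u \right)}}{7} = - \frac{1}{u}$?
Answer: $\frac{230453}{5} \approx 46091.0$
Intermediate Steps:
$y{\left(u \right)} = - \frac{7}{u}$ ($y{\left(u \right)} = 7 \left(- \frac{1}{u}\right) = - \frac{7}{u}$)
$D{\left(w,q \right)} = -7 + \frac{7 + w}{2 + q}$ ($D{\left(w,q \right)} = -7 + \frac{w + 7}{q + 2} = -7 + \frac{7 + w}{2 + q}$)
$R{\left(P,f \right)} = - \frac{7}{P}$
$D{\left(4,3 \right)} \left(-20\right) R{\left(5,2 \right)} - -46225 = \frac{-7 + 4 - 21}{2 + 3} \left(-20\right) \left(- \frac{7}{5}\right) - -46225 = \frac{-7 + 4 - 21}{5} \left(-20\right) \left(\left(-7\right) \frac{1}{5}\right) + 46225 = \frac{1}{5} \left(-24\right) \left(-20\right) \left(- \frac{7}{5}\right) + 46225 = \left(- \frac{24}{5}\right) \left(-20\right) \left(- \frac{7}{5}\right) + 46225 = 96 \left(- \frac{7}{5}\right) + 46225 = - \frac{672}{5} + 46225 = \frac{230453}{5}$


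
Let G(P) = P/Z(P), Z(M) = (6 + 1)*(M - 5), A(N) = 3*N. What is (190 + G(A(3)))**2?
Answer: 28398241/784 ≈ 36222.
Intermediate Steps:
Z(M) = -35 + 7*M (Z(M) = 7*(-5 + M) = -35 + 7*M)
G(P) = P/(-35 + 7*P)
(190 + G(A(3)))**2 = (190 + (3*3)/(7*(-5 + 3*3)))**2 = (190 + (1/7)*9/(-5 + 9))**2 = (190 + (1/7)*9/4)**2 = (190 + (1/7)*9*(1/4))**2 = (190 + 9/28)**2 = (5329/28)**2 = 28398241/784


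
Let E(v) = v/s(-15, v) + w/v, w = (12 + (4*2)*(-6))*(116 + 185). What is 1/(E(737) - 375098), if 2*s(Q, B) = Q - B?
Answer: -277112/103948774481 ≈ -2.6659e-6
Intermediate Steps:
w = -10836 (w = (12 + 8*(-6))*301 = (12 - 48)*301 = -36*301 = -10836)
s(Q, B) = Q/2 - B/2 (s(Q, B) = (Q - B)/2 = Q/2 - B/2)
E(v) = -10836/v + v/(-15/2 - v/2) (E(v) = v/((1/2)*(-15) - v/2) - 10836/v = v/(-15/2 - v/2) - 10836/v = -10836/v + v/(-15/2 - v/2))
1/(E(737) - 375098) = 1/(2*(-81270 - 1*737**2 - 5418*737)/(737*(15 + 737)) - 375098) = 1/(2*(1/737)*(-81270 - 1*543169 - 3993066)/752 - 375098) = 1/(2*(1/737)*(1/752)*(-81270 - 543169 - 3993066) - 375098) = 1/(2*(1/737)*(1/752)*(-4617505) - 375098) = 1/(-4617505/277112 - 375098) = 1/(-103948774481/277112) = -277112/103948774481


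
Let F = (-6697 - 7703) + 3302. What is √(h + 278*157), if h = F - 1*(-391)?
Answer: √32939 ≈ 181.49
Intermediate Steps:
F = -11098 (F = -14400 + 3302 = -11098)
h = -10707 (h = -11098 - 1*(-391) = -11098 + 391 = -10707)
√(h + 278*157) = √(-10707 + 278*157) = √(-10707 + 43646) = √32939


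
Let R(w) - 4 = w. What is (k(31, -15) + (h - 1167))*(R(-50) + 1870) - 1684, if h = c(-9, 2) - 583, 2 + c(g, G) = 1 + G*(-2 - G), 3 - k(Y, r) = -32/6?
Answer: -3194900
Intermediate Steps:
R(w) = 4 + w
k(Y, r) = 25/3 (k(Y, r) = 3 - (-32)/6 = 3 - 1*(-16/3) = 3 + 16/3 = 25/3)
c(g, G) = -1 + G*(-2 - G) (c(g, G) = -2 + (1 + G*(-2 - G)) = -1 + G*(-2 - G))
h = -592 (h = (-1 - 1*2² - 2*2) - 583 = (-1 - 1*4 - 4) - 583 = (-1 - 4 - 4) - 583 = -9 - 583 = -592)
(k(31, -15) + (h - 1167))*(R(-50) + 1870) - 1684 = (25/3 + (-592 - 1167))*((4 - 50) + 1870) - 1684 = (25/3 - 1759)*(-46 + 1870) - 1684 = -5252/3*1824 - 1684 = -3193216 - 1684 = -3194900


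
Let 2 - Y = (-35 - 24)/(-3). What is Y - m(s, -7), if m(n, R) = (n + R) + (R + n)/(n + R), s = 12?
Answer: -71/3 ≈ -23.667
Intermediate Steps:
m(n, R) = 1 + R + n (m(n, R) = (R + n) + (R + n)/(R + n) = (R + n) + 1 = 1 + R + n)
Y = -53/3 (Y = 2 - (-35 - 24)/(-3) = 2 - (-59)*(-1)/3 = 2 - 1*59/3 = 2 - 59/3 = -53/3 ≈ -17.667)
Y - m(s, -7) = -53/3 - (1 - 7 + 12) = -53/3 - 1*6 = -53/3 - 6 = -71/3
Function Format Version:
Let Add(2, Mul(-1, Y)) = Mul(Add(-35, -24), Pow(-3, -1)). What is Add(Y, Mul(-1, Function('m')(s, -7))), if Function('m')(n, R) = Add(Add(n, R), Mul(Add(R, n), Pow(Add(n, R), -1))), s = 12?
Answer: Rational(-71, 3) ≈ -23.667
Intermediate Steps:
Function('m')(n, R) = Add(1, R, n) (Function('m')(n, R) = Add(Add(R, n), Mul(Add(R, n), Pow(Add(R, n), -1))) = Add(Add(R, n), 1) = Add(1, R, n))
Y = Rational(-53, 3) (Y = Add(2, Mul(-1, Mul(Add(-35, -24), Pow(-3, -1)))) = Add(2, Mul(-1, Mul(-59, Rational(-1, 3)))) = Add(2, Mul(-1, Rational(59, 3))) = Add(2, Rational(-59, 3)) = Rational(-53, 3) ≈ -17.667)
Add(Y, Mul(-1, Function('m')(s, -7))) = Add(Rational(-53, 3), Mul(-1, Add(1, -7, 12))) = Add(Rational(-53, 3), Mul(-1, 6)) = Add(Rational(-53, 3), -6) = Rational(-71, 3)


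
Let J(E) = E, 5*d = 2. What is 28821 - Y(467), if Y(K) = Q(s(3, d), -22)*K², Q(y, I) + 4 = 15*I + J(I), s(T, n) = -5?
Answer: 77668505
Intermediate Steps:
d = ⅖ (d = (⅕)*2 = ⅖ ≈ 0.40000)
Q(y, I) = -4 + 16*I (Q(y, I) = -4 + (15*I + I) = -4 + 16*I)
Y(K) = -356*K² (Y(K) = (-4 + 16*(-22))*K² = (-4 - 352)*K² = -356*K²)
28821 - Y(467) = 28821 - (-356)*467² = 28821 - (-356)*218089 = 28821 - 1*(-77639684) = 28821 + 77639684 = 77668505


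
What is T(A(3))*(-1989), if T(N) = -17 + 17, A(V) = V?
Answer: 0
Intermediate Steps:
T(N) = 0
T(A(3))*(-1989) = 0*(-1989) = 0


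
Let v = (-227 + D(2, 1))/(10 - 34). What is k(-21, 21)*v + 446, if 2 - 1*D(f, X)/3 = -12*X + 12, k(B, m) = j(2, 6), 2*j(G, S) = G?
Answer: 10925/24 ≈ 455.21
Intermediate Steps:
j(G, S) = G/2
k(B, m) = 1 (k(B, m) = (½)*2 = 1)
D(f, X) = -30 + 36*X (D(f, X) = 6 - 3*(-12*X + 12) = 6 - 3*(12 - 12*X) = 6 + (-36 + 36*X) = -30 + 36*X)
v = 221/24 (v = (-227 + (-30 + 36*1))/(10 - 34) = (-227 + (-30 + 36))/(-24) = (-227 + 6)*(-1/24) = -221*(-1/24) = 221/24 ≈ 9.2083)
k(-21, 21)*v + 446 = 1*(221/24) + 446 = 221/24 + 446 = 10925/24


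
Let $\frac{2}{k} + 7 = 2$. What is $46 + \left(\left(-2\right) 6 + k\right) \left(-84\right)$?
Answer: $\frac{5438}{5} \approx 1087.6$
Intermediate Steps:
$k = - \frac{2}{5}$ ($k = \frac{2}{-7 + 2} = \frac{2}{-5} = 2 \left(- \frac{1}{5}\right) = - \frac{2}{5} \approx -0.4$)
$46 + \left(\left(-2\right) 6 + k\right) \left(-84\right) = 46 + \left(\left(-2\right) 6 - \frac{2}{5}\right) \left(-84\right) = 46 + \left(-12 - \frac{2}{5}\right) \left(-84\right) = 46 - - \frac{5208}{5} = 46 + \frac{5208}{5} = \frac{5438}{5}$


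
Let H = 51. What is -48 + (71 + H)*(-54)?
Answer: -6636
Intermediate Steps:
-48 + (71 + H)*(-54) = -48 + (71 + 51)*(-54) = -48 + 122*(-54) = -48 - 6588 = -6636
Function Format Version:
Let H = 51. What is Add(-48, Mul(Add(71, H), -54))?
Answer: -6636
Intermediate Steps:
Add(-48, Mul(Add(71, H), -54)) = Add(-48, Mul(Add(71, 51), -54)) = Add(-48, Mul(122, -54)) = Add(-48, -6588) = -6636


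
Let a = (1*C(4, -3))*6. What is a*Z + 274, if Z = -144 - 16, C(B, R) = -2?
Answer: 2194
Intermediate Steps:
a = -12 (a = (1*(-2))*6 = -2*6 = -12)
Z = -160
a*Z + 274 = -12*(-160) + 274 = 1920 + 274 = 2194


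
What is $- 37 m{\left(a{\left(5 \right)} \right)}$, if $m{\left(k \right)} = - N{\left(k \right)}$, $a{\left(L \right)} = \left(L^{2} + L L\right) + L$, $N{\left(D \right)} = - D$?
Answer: $-2035$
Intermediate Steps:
$a{\left(L \right)} = L + 2 L^{2}$ ($a{\left(L \right)} = \left(L^{2} + L^{2}\right) + L = 2 L^{2} + L = L + 2 L^{2}$)
$m{\left(k \right)} = k$ ($m{\left(k \right)} = - \left(-1\right) k = k$)
$- 37 m{\left(a{\left(5 \right)} \right)} = - 37 \cdot 5 \left(1 + 2 \cdot 5\right) = - 37 \cdot 5 \left(1 + 10\right) = - 37 \cdot 5 \cdot 11 = \left(-37\right) 55 = -2035$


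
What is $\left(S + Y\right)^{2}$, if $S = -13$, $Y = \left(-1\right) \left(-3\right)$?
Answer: $100$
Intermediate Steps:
$Y = 3$
$\left(S + Y\right)^{2} = \left(-13 + 3\right)^{2} = \left(-10\right)^{2} = 100$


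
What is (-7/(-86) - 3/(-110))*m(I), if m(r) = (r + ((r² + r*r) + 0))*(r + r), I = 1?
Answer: 1542/2365 ≈ 0.65201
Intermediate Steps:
m(r) = 2*r*(r + 2*r²) (m(r) = (r + ((r² + r²) + 0))*(2*r) = (r + (2*r² + 0))*(2*r) = (r + 2*r²)*(2*r) = 2*r*(r + 2*r²))
(-7/(-86) - 3/(-110))*m(I) = (-7/(-86) - 3/(-110))*(1²*(2 + 4*1)) = (-7*(-1/86) - 3*(-1/110))*(1*(2 + 4)) = (7/86 + 3/110)*(1*6) = (257/2365)*6 = 1542/2365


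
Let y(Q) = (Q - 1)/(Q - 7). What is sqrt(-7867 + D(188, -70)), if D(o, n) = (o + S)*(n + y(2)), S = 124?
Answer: I*sqrt(744235)/5 ≈ 172.54*I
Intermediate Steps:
y(Q) = (-1 + Q)/(-7 + Q)
D(o, n) = (124 + o)*(-1/5 + n) (D(o, n) = (o + 124)*(n + (-1 + 2)/(-7 + 2)) = (124 + o)*(n + 1/(-5)) = (124 + o)*(n - 1/5*1) = (124 + o)*(n - 1/5) = (124 + o)*(-1/5 + n))
sqrt(-7867 + D(188, -70)) = sqrt(-7867 + (-124/5 + 124*(-70) - 1/5*188 - 70*188)) = sqrt(-7867 + (-124/5 - 8680 - 188/5 - 13160)) = sqrt(-7867 - 109512/5) = sqrt(-148847/5) = I*sqrt(744235)/5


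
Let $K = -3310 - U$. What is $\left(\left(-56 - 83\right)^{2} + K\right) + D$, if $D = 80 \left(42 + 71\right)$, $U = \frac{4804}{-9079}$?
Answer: $\frac{227442833}{9079} \approx 25052.0$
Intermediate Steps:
$U = - \frac{4804}{9079}$ ($U = 4804 \left(- \frac{1}{9079}\right) = - \frac{4804}{9079} \approx -0.52913$)
$D = 9040$ ($D = 80 \cdot 113 = 9040$)
$K = - \frac{30046686}{9079}$ ($K = -3310 - - \frac{4804}{9079} = -3310 + \frac{4804}{9079} = - \frac{30046686}{9079} \approx -3309.5$)
$\left(\left(-56 - 83\right)^{2} + K\right) + D = \left(\left(-56 - 83\right)^{2} - \frac{30046686}{9079}\right) + 9040 = \left(\left(-139\right)^{2} - \frac{30046686}{9079}\right) + 9040 = \left(19321 - \frac{30046686}{9079}\right) + 9040 = \frac{145368673}{9079} + 9040 = \frac{227442833}{9079}$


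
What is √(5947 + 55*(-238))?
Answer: I*√7143 ≈ 84.516*I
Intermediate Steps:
√(5947 + 55*(-238)) = √(5947 - 13090) = √(-7143) = I*√7143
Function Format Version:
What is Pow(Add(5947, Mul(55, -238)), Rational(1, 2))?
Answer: Mul(I, Pow(7143, Rational(1, 2))) ≈ Mul(84.516, I)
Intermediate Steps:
Pow(Add(5947, Mul(55, -238)), Rational(1, 2)) = Pow(Add(5947, -13090), Rational(1, 2)) = Pow(-7143, Rational(1, 2)) = Mul(I, Pow(7143, Rational(1, 2)))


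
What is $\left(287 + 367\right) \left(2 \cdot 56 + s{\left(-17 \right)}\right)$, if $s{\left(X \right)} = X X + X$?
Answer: $251136$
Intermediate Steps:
$s{\left(X \right)} = X + X^{2}$ ($s{\left(X \right)} = X^{2} + X = X + X^{2}$)
$\left(287 + 367\right) \left(2 \cdot 56 + s{\left(-17 \right)}\right) = \left(287 + 367\right) \left(2 \cdot 56 - 17 \left(1 - 17\right)\right) = 654 \left(112 - -272\right) = 654 \left(112 + 272\right) = 654 \cdot 384 = 251136$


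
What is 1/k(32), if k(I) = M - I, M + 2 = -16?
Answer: -1/50 ≈ -0.020000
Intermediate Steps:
M = -18 (M = -2 - 16 = -18)
k(I) = -18 - I
1/k(32) = 1/(-18 - 1*32) = 1/(-18 - 32) = 1/(-50) = -1/50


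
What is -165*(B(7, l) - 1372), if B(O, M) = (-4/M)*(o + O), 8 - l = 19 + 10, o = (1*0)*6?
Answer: 226160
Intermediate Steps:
o = 0 (o = 0*6 = 0)
l = -21 (l = 8 - (19 + 10) = 8 - 1*29 = 8 - 29 = -21)
B(O, M) = -4*O/M (B(O, M) = (-4/M)*(0 + O) = (-4/M)*O = -4*O/M)
-165*(B(7, l) - 1372) = -165*(-4*7/(-21) - 1372) = -165*(-4*7*(-1/21) - 1372) = -165*(4/3 - 1372) = -165*(-4112/3) = 226160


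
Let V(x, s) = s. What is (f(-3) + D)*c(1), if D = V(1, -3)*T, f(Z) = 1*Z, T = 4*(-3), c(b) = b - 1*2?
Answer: -33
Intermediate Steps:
c(b) = -2 + b (c(b) = b - 2 = -2 + b)
T = -12
f(Z) = Z
D = 36 (D = -3*(-12) = 36)
(f(-3) + D)*c(1) = (-3 + 36)*(-2 + 1) = 33*(-1) = -33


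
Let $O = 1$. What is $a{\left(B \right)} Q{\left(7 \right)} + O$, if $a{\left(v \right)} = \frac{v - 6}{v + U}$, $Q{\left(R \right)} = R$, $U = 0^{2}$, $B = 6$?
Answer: $1$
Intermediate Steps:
$U = 0$
$a{\left(v \right)} = \frac{-6 + v}{v}$ ($a{\left(v \right)} = \frac{v - 6}{v + 0} = \frac{-6 + v}{v}$)
$a{\left(B \right)} Q{\left(7 \right)} + O = \frac{-6 + 6}{6} \cdot 7 + 1 = \frac{1}{6} \cdot 0 \cdot 7 + 1 = 0 \cdot 7 + 1 = 0 + 1 = 1$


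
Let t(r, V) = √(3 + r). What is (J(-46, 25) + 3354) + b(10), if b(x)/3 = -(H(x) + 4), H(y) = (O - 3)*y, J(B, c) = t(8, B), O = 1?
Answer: 3402 + √11 ≈ 3405.3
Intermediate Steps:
J(B, c) = √11 (J(B, c) = √(3 + 8) = √11)
H(y) = -2*y (H(y) = (1 - 3)*y = -2*y)
b(x) = -12 + 6*x (b(x) = 3*(-(-2*x + 4)) = 3*(-(4 - 2*x)) = 3*(-4 + 2*x) = -12 + 6*x)
(J(-46, 25) + 3354) + b(10) = (√11 + 3354) + (-12 + 6*10) = (3354 + √11) + (-12 + 60) = (3354 + √11) + 48 = 3402 + √11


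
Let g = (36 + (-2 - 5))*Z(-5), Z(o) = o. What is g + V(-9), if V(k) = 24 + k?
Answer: -130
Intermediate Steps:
g = -145 (g = (36 + (-2 - 5))*(-5) = (36 - 7)*(-5) = 29*(-5) = -145)
g + V(-9) = -145 + (24 - 9) = -145 + 15 = -130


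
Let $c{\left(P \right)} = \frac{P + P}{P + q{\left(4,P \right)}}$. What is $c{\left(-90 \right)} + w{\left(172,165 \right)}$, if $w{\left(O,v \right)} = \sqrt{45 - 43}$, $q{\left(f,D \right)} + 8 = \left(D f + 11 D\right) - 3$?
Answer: $\frac{180}{1451} + \sqrt{2} \approx 1.5383$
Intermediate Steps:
$q{\left(f,D \right)} = -11 + 11 D + D f$ ($q{\left(f,D \right)} = -8 - \left(3 - 11 D - D f\right) = -8 + \left(-3 + 11 D + D f\right) = -11 + 11 D + D f$)
$w{\left(O,v \right)} = \sqrt{2}$
$c{\left(P \right)} = \frac{2 P}{-11 + 16 P}$ ($c{\left(P \right)} = \frac{P + P}{P + \left(-11 + 11 P + P 4\right)} = \frac{2 P}{P + \left(-11 + 11 P + 4 P\right)} = \frac{2 P}{P + \left(-11 + 15 P\right)} = \frac{2 P}{-11 + 16 P}$)
$c{\left(-90 \right)} + w{\left(172,165 \right)} = 2 \left(-90\right) \frac{1}{-11 + 16 \left(-90\right)} + \sqrt{2} = 2 \left(-90\right) \frac{1}{-11 - 1440} + \sqrt{2} = 2 \left(-90\right) \frac{1}{-1451} + \sqrt{2} = 2 \left(-90\right) \left(- \frac{1}{1451}\right) + \sqrt{2} = \frac{180}{1451} + \sqrt{2}$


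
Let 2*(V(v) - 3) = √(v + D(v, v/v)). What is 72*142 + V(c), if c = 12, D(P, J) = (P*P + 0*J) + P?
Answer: 10227 + √42 ≈ 10233.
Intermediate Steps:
D(P, J) = P + P² (D(P, J) = (P² + 0) + P = P² + P = P + P²)
V(v) = 3 + √(v + v*(1 + v))/2
72*142 + V(c) = 72*142 + (3 + √(12*(2 + 12))/2) = 10224 + (3 + √(12*14)/2) = 10224 + (3 + √168/2) = 10224 + (3 + (2*√42)/2) = 10224 + (3 + √42) = 10227 + √42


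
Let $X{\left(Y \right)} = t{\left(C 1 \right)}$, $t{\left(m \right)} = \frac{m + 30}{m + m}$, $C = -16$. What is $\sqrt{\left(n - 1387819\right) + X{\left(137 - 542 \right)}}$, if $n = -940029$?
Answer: $\frac{5 i \sqrt{1489823}}{4} \approx 1525.7 i$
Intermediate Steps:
$t{\left(m \right)} = \frac{30 + m}{2 m}$
$X{\left(Y \right)} = - \frac{7}{16}$ ($X{\left(Y \right)} = \frac{30 - 16}{2 \left(\left(-16\right) 1\right)} = \frac{30 - 16}{2 \left(-16\right)} = \frac{1}{2} \left(- \frac{1}{16}\right) 14 = - \frac{7}{16}$)
$\sqrt{\left(n - 1387819\right) + X{\left(137 - 542 \right)}} = \sqrt{\left(-940029 - 1387819\right) - \frac{7}{16}} = \sqrt{-2327848 - \frac{7}{16}} = \sqrt{- \frac{37245575}{16}} = \frac{5 i \sqrt{1489823}}{4}$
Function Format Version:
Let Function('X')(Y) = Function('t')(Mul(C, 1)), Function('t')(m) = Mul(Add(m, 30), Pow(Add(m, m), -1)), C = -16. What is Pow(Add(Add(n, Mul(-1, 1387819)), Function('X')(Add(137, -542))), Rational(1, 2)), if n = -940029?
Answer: Mul(Rational(5, 4), I, Pow(1489823, Rational(1, 2))) ≈ Mul(1525.7, I)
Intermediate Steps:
Function('t')(m) = Mul(Rational(1, 2), Pow(m, -1), Add(30, m)) (Function('t')(m) = Mul(Add(30, m), Pow(Mul(2, m), -1)) = Mul(Add(30, m), Mul(Rational(1, 2), Pow(m, -1))) = Mul(Rational(1, 2), Pow(m, -1), Add(30, m)))
Function('X')(Y) = Rational(-7, 16) (Function('X')(Y) = Mul(Rational(1, 2), Pow(Mul(-16, 1), -1), Add(30, Mul(-16, 1))) = Mul(Rational(1, 2), Pow(-16, -1), Add(30, -16)) = Mul(Rational(1, 2), Rational(-1, 16), 14) = Rational(-7, 16))
Pow(Add(Add(n, Mul(-1, 1387819)), Function('X')(Add(137, -542))), Rational(1, 2)) = Pow(Add(Add(-940029, Mul(-1, 1387819)), Rational(-7, 16)), Rational(1, 2)) = Pow(Add(Add(-940029, -1387819), Rational(-7, 16)), Rational(1, 2)) = Pow(Add(-2327848, Rational(-7, 16)), Rational(1, 2)) = Pow(Rational(-37245575, 16), Rational(1, 2)) = Mul(Rational(5, 4), I, Pow(1489823, Rational(1, 2)))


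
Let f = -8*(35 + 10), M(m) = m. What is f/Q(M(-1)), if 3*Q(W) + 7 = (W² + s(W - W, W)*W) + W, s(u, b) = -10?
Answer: -360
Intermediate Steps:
Q(W) = -7/3 - 3*W + W²/3 (Q(W) = -7/3 + ((W² - 10*W) + W)/3 = -7/3 + (W² - 9*W)/3 = -7/3 + (-3*W + W²/3) = -7/3 - 3*W + W²/3)
f = -360 (f = -8*45 = -360)
f/Q(M(-1)) = -360/(-7/3 - 3*(-1) + (⅓)*(-1)²) = -360/(-7/3 + 3 + (⅓)*1) = -360/(-7/3 + 3 + ⅓) = -360/1 = -360*1 = -360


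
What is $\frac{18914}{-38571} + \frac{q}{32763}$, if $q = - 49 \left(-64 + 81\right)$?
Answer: $- \frac{72423225}{140411297} \approx -0.51579$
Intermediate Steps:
$q = -833$ ($q = \left(-49\right) 17 = -833$)
$\frac{18914}{-38571} + \frac{q}{32763} = \frac{18914}{-38571} - \frac{833}{32763} = 18914 \left(- \frac{1}{38571}\right) - \frac{833}{32763} = - \frac{18914}{38571} - \frac{833}{32763} = - \frac{72423225}{140411297}$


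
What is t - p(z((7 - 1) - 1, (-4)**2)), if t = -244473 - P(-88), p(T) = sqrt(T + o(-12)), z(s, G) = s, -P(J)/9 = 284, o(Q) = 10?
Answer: -241917 - sqrt(15) ≈ -2.4192e+5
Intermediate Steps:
P(J) = -2556 (P(J) = -9*284 = -2556)
p(T) = sqrt(10 + T) (p(T) = sqrt(T + 10) = sqrt(10 + T))
t = -241917 (t = -244473 - 1*(-2556) = -244473 + 2556 = -241917)
t - p(z((7 - 1) - 1, (-4)**2)) = -241917 - sqrt(10 + ((7 - 1) - 1)) = -241917 - sqrt(10 + (6 - 1)) = -241917 - sqrt(10 + 5) = -241917 - sqrt(15)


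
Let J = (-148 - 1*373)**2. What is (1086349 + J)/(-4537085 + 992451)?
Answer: -678895/1772317 ≈ -0.38306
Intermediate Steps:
J = 271441 (J = (-148 - 373)**2 = (-521)**2 = 271441)
(1086349 + J)/(-4537085 + 992451) = (1086349 + 271441)/(-4537085 + 992451) = 1357790/(-3544634) = 1357790*(-1/3544634) = -678895/1772317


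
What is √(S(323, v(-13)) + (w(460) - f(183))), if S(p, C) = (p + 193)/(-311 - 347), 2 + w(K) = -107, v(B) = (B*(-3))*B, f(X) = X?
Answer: I*√31691254/329 ≈ 17.111*I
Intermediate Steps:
v(B) = -3*B² (v(B) = (-3*B)*B = -3*B²)
w(K) = -109 (w(K) = -2 - 107 = -109)
S(p, C) = -193/658 - p/658 (S(p, C) = (193 + p)/(-658) = (193 + p)*(-1/658) = -193/658 - p/658)
√(S(323, v(-13)) + (w(460) - f(183))) = √((-193/658 - 1/658*323) + (-109 - 1*183)) = √((-193/658 - 323/658) + (-109 - 183)) = √(-258/329 - 292) = √(-96326/329) = I*√31691254/329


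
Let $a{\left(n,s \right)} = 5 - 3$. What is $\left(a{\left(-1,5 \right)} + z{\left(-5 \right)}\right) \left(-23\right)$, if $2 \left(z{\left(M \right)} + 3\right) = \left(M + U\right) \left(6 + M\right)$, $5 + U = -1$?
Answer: $\frac{299}{2} \approx 149.5$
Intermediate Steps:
$U = -6$ ($U = -5 - 1 = -6$)
$z{\left(M \right)} = -3 + \frac{\left(-6 + M\right) \left(6 + M\right)}{2}$ ($z{\left(M \right)} = -3 + \frac{\left(M - 6\right) \left(6 + M\right)}{2} = -3 + \frac{\left(-6 + M\right) \left(6 + M\right)}{2}$)
$a{\left(n,s \right)} = 2$
$\left(a{\left(-1,5 \right)} + z{\left(-5 \right)}\right) \left(-23\right) = \left(2 - \left(21 - \frac{\left(-5\right)^{2}}{2}\right)\right) \left(-23\right) = \left(2 + \left(-21 + \frac{1}{2} \cdot 25\right)\right) \left(-23\right) = \left(2 + \left(-21 + \frac{25}{2}\right)\right) \left(-23\right) = \left(2 - \frac{17}{2}\right) \left(-23\right) = \left(- \frac{13}{2}\right) \left(-23\right) = \frac{299}{2}$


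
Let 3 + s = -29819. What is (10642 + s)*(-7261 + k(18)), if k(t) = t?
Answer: 138920740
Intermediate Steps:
s = -29822 (s = -3 - 29819 = -29822)
(10642 + s)*(-7261 + k(18)) = (10642 - 29822)*(-7261 + 18) = -19180*(-7243) = 138920740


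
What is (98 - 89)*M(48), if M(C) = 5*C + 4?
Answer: 2196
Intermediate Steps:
M(C) = 4 + 5*C
(98 - 89)*M(48) = (98 - 89)*(4 + 5*48) = 9*(4 + 240) = 9*244 = 2196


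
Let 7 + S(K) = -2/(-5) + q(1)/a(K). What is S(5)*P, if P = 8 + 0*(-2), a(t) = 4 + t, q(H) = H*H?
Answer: -2336/45 ≈ -51.911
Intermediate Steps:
q(H) = H²
S(K) = -33/5 + 1/(4 + K) (S(K) = -7 + (-2/(-5) + 1²/(4 + K)) = -7 + (-2*(-⅕) + 1/(4 + K)) = -7 + (⅖ + 1/(4 + K)) = -33/5 + 1/(4 + K))
P = 8 (P = 8 + 0 = 8)
S(5)*P = ((-127 - 33*5)/(5*(4 + 5)))*8 = ((⅕)*(-127 - 165)/9)*8 = ((⅕)*(⅑)*(-292))*8 = -292/45*8 = -2336/45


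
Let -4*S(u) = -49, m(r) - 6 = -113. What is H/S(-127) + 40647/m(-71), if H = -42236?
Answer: -20068711/5243 ≈ -3827.7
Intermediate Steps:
m(r) = -107 (m(r) = 6 - 113 = -107)
S(u) = 49/4 (S(u) = -1/4*(-49) = 49/4)
H/S(-127) + 40647/m(-71) = -42236/49/4 + 40647/(-107) = -42236*4/49 + 40647*(-1/107) = -168944/49 - 40647/107 = -20068711/5243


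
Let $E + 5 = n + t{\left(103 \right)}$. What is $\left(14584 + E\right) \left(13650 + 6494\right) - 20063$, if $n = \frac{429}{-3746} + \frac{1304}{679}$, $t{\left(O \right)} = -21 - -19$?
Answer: $\frac{373461252228671}{1271767} \approx 2.9366 \cdot 10^{8}$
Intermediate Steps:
$t{\left(O \right)} = -2$ ($t{\left(O \right)} = -21 + 19 = -2$)
$n = \frac{4593493}{2543534}$ ($n = 429 \left(- \frac{1}{3746}\right) + 1304 \cdot \frac{1}{679} = - \frac{429}{3746} + \frac{1304}{679} = \frac{4593493}{2543534} \approx 1.8059$)
$E = - \frac{13211245}{2543534}$ ($E = -5 + \left(\frac{4593493}{2543534} - 2\right) = -5 - \frac{493575}{2543534} = - \frac{13211245}{2543534} \approx -5.1941$)
$\left(14584 + E\right) \left(13650 + 6494\right) - 20063 = \left(14584 - \frac{13211245}{2543534}\right) \left(13650 + 6494\right) - 20063 = \frac{37081688611}{2543534} \cdot 20144 - 20063 = \frac{373486767689992}{1271767} - 20063 = \frac{373461252228671}{1271767}$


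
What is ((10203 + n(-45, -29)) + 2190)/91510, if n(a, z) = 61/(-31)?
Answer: 192061/1418405 ≈ 0.13541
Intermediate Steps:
n(a, z) = -61/31 (n(a, z) = 61*(-1/31) = -61/31)
((10203 + n(-45, -29)) + 2190)/91510 = ((10203 - 61/31) + 2190)/91510 = (316232/31 + 2190)*(1/91510) = (384122/31)*(1/91510) = 192061/1418405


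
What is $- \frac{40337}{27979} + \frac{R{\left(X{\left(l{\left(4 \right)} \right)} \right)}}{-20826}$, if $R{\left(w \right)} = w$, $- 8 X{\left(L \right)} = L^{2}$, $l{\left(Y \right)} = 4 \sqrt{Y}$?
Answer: $- \frac{419917265}{291345327} \approx -1.4413$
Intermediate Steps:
$X{\left(L \right)} = - \frac{L^{2}}{8}$
$- \frac{40337}{27979} + \frac{R{\left(X{\left(l{\left(4 \right)} \right)} \right)}}{-20826} = - \frac{40337}{27979} + \frac{\left(- \frac{1}{8}\right) \left(4 \sqrt{4}\right)^{2}}{-20826} = \left(-40337\right) \frac{1}{27979} + - \frac{\left(4 \cdot 2\right)^{2}}{8} \left(- \frac{1}{20826}\right) = - \frac{40337}{27979} + - \frac{8^{2}}{8} \left(- \frac{1}{20826}\right) = - \frac{40337}{27979} + \left(- \frac{1}{8}\right) 64 \left(- \frac{1}{20826}\right) = - \frac{40337}{27979} - - \frac{4}{10413} = - \frac{40337}{27979} + \frac{4}{10413} = - \frac{419917265}{291345327}$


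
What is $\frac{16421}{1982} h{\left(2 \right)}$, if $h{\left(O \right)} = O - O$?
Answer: $0$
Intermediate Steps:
$h{\left(O \right)} = 0$
$\frac{16421}{1982} h{\left(2 \right)} = \frac{16421}{1982} \cdot 0 = 0$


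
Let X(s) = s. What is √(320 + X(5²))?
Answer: √345 ≈ 18.574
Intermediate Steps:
√(320 + X(5²)) = √(320 + 5²) = √(320 + 25) = √345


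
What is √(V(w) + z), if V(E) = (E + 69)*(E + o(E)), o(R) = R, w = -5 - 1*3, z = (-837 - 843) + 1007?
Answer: I*√1649 ≈ 40.608*I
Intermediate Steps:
z = -673 (z = -1680 + 1007 = -673)
w = -8 (w = -5 - 3 = -8)
V(E) = 2*E*(69 + E) (V(E) = (E + 69)*(E + E) = (69 + E)*(2*E) = 2*E*(69 + E))
√(V(w) + z) = √(2*(-8)*(69 - 8) - 673) = √(2*(-8)*61 - 673) = √(-976 - 673) = √(-1649) = I*√1649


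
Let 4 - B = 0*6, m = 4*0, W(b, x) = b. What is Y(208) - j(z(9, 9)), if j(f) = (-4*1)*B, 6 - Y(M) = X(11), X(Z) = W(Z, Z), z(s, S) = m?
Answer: 11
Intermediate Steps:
m = 0
z(s, S) = 0
X(Z) = Z
Y(M) = -5 (Y(M) = 6 - 1*11 = 6 - 11 = -5)
B = 4 (B = 4 - 0*6 = 4 - 1*0 = 4 + 0 = 4)
j(f) = -16 (j(f) = -4*1*4 = -4*4 = -16)
Y(208) - j(z(9, 9)) = -5 - 1*(-16) = -5 + 16 = 11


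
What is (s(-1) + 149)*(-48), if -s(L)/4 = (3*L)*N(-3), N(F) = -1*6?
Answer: -3696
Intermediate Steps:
N(F) = -6
s(L) = 72*L (s(L) = -4*3*L*(-6) = -(-72)*L = 72*L)
(s(-1) + 149)*(-48) = (72*(-1) + 149)*(-48) = (-72 + 149)*(-48) = 77*(-48) = -3696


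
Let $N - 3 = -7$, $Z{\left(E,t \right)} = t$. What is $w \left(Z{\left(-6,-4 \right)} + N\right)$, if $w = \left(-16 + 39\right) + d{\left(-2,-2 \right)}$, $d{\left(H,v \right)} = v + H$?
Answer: $-152$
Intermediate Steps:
$d{\left(H,v \right)} = H + v$
$w = 19$ ($w = \left(-16 + 39\right) - 4 = 23 - 4 = 19$)
$N = -4$ ($N = 3 - 7 = -4$)
$w \left(Z{\left(-6,-4 \right)} + N\right) = 19 \left(-4 - 4\right) = 19 \left(-8\right) = -152$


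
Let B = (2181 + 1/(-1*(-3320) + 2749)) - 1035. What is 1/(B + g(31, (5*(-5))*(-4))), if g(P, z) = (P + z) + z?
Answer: 6069/8357014 ≈ 0.00072622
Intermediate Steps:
g(P, z) = P + 2*z
B = 6955075/6069 (B = (2181 + 1/(3320 + 2749)) - 1035 = (2181 + 1/6069) - 1035 = 13236490/6069 - 1035 = 6955075/6069 ≈ 1146.0)
1/(B + g(31, (5*(-5))*(-4))) = 1/(6955075/6069 + (31 + 2*((5*(-5))*(-4)))) = 1/(6955075/6069 + (31 + 2*(-25*(-4)))) = 1/(6955075/6069 + (31 + 2*100)) = 1/(6955075/6069 + (31 + 200)) = 1/(6955075/6069 + 231) = 1/(8357014/6069) = 6069/8357014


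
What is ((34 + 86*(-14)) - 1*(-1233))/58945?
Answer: 63/58945 ≈ 0.0010688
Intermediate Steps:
((34 + 86*(-14)) - 1*(-1233))/58945 = ((34 - 1204) + 1233)*(1/58945) = (-1170 + 1233)*(1/58945) = 63*(1/58945) = 63/58945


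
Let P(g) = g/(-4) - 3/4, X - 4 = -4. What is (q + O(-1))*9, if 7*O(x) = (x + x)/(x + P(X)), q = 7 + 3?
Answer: 4482/49 ≈ 91.469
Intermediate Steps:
q = 10
X = 0 (X = 4 - 4 = 0)
P(g) = -3/4 - g/4 (P(g) = g*(-1/4) - 3*1/4 = -g/4 - 3/4 = -3/4 - g/4)
O(x) = 2*x/(7*(-3/4 + x)) (O(x) = ((x + x)/(x + (-3/4 - 1/4*0)))/7 = ((2*x)/(x + (-3/4 + 0)))/7 = ((2*x)/(x - 3/4))/7 = ((2*x)/(-3/4 + x))/7 = (2*x/(-3/4 + x))/7 = 2*x/(7*(-3/4 + x)))
(q + O(-1))*9 = (10 + (8/7)*(-1)/(-3 + 4*(-1)))*9 = (10 + (8/7)*(-1)/(-3 - 4))*9 = (10 + (8/7)*(-1)/(-7))*9 = (10 + (8/7)*(-1)*(-1/7))*9 = (10 + 8/49)*9 = (498/49)*9 = 4482/49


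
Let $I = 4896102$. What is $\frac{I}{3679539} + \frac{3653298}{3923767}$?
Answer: $\frac{10884538641952}{4812551234471} \approx 2.2617$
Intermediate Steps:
$\frac{I}{3679539} + \frac{3653298}{3923767} = \frac{4896102}{3679539} + \frac{3653298}{3923767} = 4896102 \cdot \frac{1}{3679539} + 3653298 \cdot \frac{1}{3923767} = \frac{1632034}{1226513} + \frac{3653298}{3923767} = \frac{10884538641952}{4812551234471}$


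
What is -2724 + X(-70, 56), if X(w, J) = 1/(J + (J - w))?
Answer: -495767/182 ≈ -2724.0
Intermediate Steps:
X(w, J) = 1/(-w + 2*J)
-2724 + X(-70, 56) = -2724 + 1/(-1*(-70) + 2*56) = -2724 + 1/(70 + 112) = -2724 + 1/182 = -495767/182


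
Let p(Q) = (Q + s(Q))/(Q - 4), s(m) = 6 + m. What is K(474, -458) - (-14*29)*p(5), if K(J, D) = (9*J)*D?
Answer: -1947332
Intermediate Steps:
K(J, D) = 9*D*J
p(Q) = (6 + 2*Q)/(-4 + Q) (p(Q) = (Q + (6 + Q))/(Q - 4) = (6 + 2*Q)/(-4 + Q))
K(474, -458) - (-14*29)*p(5) = 9*(-458)*474 - (-14*29)*2*(3 + 5)/(-4 + 5) = -1953828 - (-406)*2*8/1 = -1953828 - (-406)*2*1*8 = -1953828 - (-406)*16 = -1953828 - 1*(-6496) = -1953828 + 6496 = -1947332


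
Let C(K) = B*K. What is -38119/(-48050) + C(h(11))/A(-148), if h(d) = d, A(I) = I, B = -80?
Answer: 11981403/1777850 ≈ 6.7393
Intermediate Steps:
C(K) = -80*K
-38119/(-48050) + C(h(11))/A(-148) = -38119/(-48050) - 80*11/(-148) = -38119*(-1/48050) - 880*(-1/148) = 38119/48050 + 220/37 = 11981403/1777850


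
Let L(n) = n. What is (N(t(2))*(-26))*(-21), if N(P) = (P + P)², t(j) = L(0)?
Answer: 0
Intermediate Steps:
t(j) = 0
N(P) = 4*P² (N(P) = (2*P)² = 4*P²)
(N(t(2))*(-26))*(-21) = ((4*0²)*(-26))*(-21) = ((4*0)*(-26))*(-21) = (0*(-26))*(-21) = 0*(-21) = 0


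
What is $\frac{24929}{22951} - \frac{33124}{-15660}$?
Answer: $\frac{287654266}{89853165} \approx 3.2014$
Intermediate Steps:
$\frac{24929}{22951} - \frac{33124}{-15660} = 24929 \cdot \frac{1}{22951} - - \frac{8281}{3915} = \frac{24929}{22951} + \frac{8281}{3915} = \frac{287654266}{89853165}$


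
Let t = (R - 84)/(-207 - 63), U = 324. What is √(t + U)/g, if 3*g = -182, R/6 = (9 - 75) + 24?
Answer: -√18295/455 ≈ -0.29727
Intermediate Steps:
R = -252 (R = 6*((9 - 75) + 24) = 6*(-66 + 24) = 6*(-42) = -252)
t = 56/45 (t = (-252 - 84)/(-207 - 63) = -336/(-270) = -336*(-1/270) = 56/45 ≈ 1.2444)
g = -182/3 (g = (⅓)*(-182) = -182/3 ≈ -60.667)
√(t + U)/g = √(56/45 + 324)/(-182/3) = √(14636/45)*(-3/182) = (2*√18295/15)*(-3/182) = -√18295/455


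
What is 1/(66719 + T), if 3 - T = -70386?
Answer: 1/137108 ≈ 7.2935e-6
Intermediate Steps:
T = 70389 (T = 3 - 1*(-70386) = 3 + 70386 = 70389)
1/(66719 + T) = 1/(66719 + 70389) = 1/137108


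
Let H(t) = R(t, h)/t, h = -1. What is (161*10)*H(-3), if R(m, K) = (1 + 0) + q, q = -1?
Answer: 0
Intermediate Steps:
R(m, K) = 0 (R(m, K) = (1 + 0) - 1 = 1 - 1 = 0)
H(t) = 0 (H(t) = 0/t = 0)
(161*10)*H(-3) = (161*10)*0 = 1610*0 = 0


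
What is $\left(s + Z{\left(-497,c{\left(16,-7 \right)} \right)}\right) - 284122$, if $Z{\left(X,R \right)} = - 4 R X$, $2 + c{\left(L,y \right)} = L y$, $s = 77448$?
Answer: $-433306$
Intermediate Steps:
$c{\left(L,y \right)} = -2 + L y$
$Z{\left(X,R \right)} = - 4 R X$
$\left(s + Z{\left(-497,c{\left(16,-7 \right)} \right)}\right) - 284122 = \left(77448 - 4 \left(-2 + 16 \left(-7\right)\right) \left(-497\right)\right) - 284122 = \left(77448 - 4 \left(-2 - 112\right) \left(-497\right)\right) - 284122 = \left(77448 - \left(-456\right) \left(-497\right)\right) - 284122 = \left(77448 - 226632\right) - 284122 = -149184 - 284122 = -433306$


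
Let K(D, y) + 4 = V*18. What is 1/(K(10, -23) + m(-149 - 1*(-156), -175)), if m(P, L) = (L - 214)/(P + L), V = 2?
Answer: 168/5765 ≈ 0.029141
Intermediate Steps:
K(D, y) = 32 (K(D, y) = -4 + 2*18 = -4 + 36 = 32)
m(P, L) = (-214 + L)/(L + P)
1/(K(10, -23) + m(-149 - 1*(-156), -175)) = 1/(32 + (-214 - 175)/(-175 + (-149 - 1*(-156)))) = 1/(32 - 389/(-175 + (-149 + 156))) = 1/(32 - 389/(-175 + 7)) = 1/(32 - 389/(-168)) = 1/(32 - 1/168*(-389)) = 1/(32 + 389/168) = 1/(5765/168) = 168/5765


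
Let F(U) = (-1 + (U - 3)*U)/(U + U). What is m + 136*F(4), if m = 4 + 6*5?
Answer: 85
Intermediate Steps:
F(U) = (-1 + U*(-3 + U))/(2*U) (F(U) = (-1 + (-3 + U)*U)/((2*U)) = (-1 + U*(-3 + U))*(1/(2*U)) = (-1 + U*(-3 + U))/(2*U))
m = 34 (m = 4 + 30 = 34)
m + 136*F(4) = 34 + 136*((½)*(-1 + 4*(-3 + 4))/4) = 34 + 136*((½)*(¼)*(-1 + 4*1)) = 34 + 136*((½)*(¼)*(-1 + 4)) = 34 + 136*((½)*(¼)*3) = 34 + 136*(3/8) = 34 + 51 = 85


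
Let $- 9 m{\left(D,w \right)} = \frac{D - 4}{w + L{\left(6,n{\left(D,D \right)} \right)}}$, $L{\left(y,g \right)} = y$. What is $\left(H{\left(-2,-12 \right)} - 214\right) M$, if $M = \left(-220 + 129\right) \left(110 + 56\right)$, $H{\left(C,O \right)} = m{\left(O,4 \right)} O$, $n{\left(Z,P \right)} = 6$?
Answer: $\frac{48973652}{15} \approx 3.2649 \cdot 10^{6}$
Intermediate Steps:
$m{\left(D,w \right)} = - \frac{-4 + D}{9 \left(6 + w\right)}$ ($m{\left(D,w \right)} = - \frac{\left(D - 4\right) \frac{1}{w + 6}}{9} = - \frac{\left(-4 + D\right) \frac{1}{6 + w}}{9} = - \frac{\frac{1}{6 + w} \left(-4 + D\right)}{9} = - \frac{-4 + D}{9 \left(6 + w\right)}$)
$H{\left(C,O \right)} = O \left(\frac{2}{45} - \frac{O}{90}\right)$ ($H{\left(C,O \right)} = \frac{4 - O}{9 \left(6 + 4\right)} O = \frac{4 - O}{9 \cdot 10} O = \frac{1}{9} \cdot \frac{1}{10} \left(4 - O\right) O = \left(\frac{2}{45} - \frac{O}{90}\right) O = O \left(\frac{2}{45} - \frac{O}{90}\right)$)
$M = -15106$ ($M = \left(-91\right) 166 = -15106$)
$\left(H{\left(-2,-12 \right)} - 214\right) M = \left(\frac{1}{90} \left(-12\right) \left(4 - -12\right) - 214\right) \left(-15106\right) = \left(\frac{1}{90} \left(-12\right) \left(4 + 12\right) - 214\right) \left(-15106\right) = \left(\frac{1}{90} \left(-12\right) 16 - 214\right) \left(-15106\right) = \left(- \frac{32}{15} - 214\right) \left(-15106\right) = \left(- \frac{3242}{15}\right) \left(-15106\right) = \frac{48973652}{15}$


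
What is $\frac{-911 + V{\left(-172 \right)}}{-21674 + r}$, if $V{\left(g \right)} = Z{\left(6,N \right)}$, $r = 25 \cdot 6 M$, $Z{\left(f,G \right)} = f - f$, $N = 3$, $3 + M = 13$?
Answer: $\frac{911}{20174} \approx 0.045157$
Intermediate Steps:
$M = 10$ ($M = -3 + 13 = 10$)
$Z{\left(f,G \right)} = 0$
$r = 1500$ ($r = 25 \cdot 6 \cdot 10 = 150 \cdot 10 = 1500$)
$V{\left(g \right)} = 0$
$\frac{-911 + V{\left(-172 \right)}}{-21674 + r} = \frac{-911 + 0}{-21674 + 1500} = - \frac{911}{-20174} = \left(-911\right) \left(- \frac{1}{20174}\right) = \frac{911}{20174}$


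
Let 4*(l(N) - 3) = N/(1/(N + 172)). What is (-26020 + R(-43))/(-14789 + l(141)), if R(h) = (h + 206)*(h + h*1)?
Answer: 160152/15011 ≈ 10.669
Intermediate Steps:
R(h) = 2*h*(206 + h) (R(h) = (206 + h)*(h + h) = (206 + h)*(2*h) = 2*h*(206 + h))
l(N) = 3 + N*(172 + N)/4 (l(N) = 3 + (N/(1/(N + 172)))/4 = 3 + (N/(1/(172 + N)))/4 = 3 + (N*(172 + N))/4 = 3 + N*(172 + N)/4)
(-26020 + R(-43))/(-14789 + l(141)) = (-26020 + 2*(-43)*(206 - 43))/(-14789 + (3 + 43*141 + (1/4)*141**2)) = (-26020 + 2*(-43)*163)/(-14789 + (3 + 6063 + (1/4)*19881)) = (-26020 - 14018)/(-14789 + (3 + 6063 + 19881/4)) = -40038/(-14789 + 44145/4) = -40038/(-15011/4) = -40038*(-4/15011) = 160152/15011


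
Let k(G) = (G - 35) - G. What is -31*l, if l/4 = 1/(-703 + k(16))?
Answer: 62/369 ≈ 0.16802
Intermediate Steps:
k(G) = -35 (k(G) = (-35 + G) - G = -35)
l = -2/369 (l = 4/(-703 - 35) = 4/(-738) = 4*(-1/738) = -2/369 ≈ -0.0054201)
-31*l = -31*(-2/369) = 62/369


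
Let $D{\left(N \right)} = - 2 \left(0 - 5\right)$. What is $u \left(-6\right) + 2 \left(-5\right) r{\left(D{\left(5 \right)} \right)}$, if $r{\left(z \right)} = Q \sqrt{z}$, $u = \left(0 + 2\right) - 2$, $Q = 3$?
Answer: $- 30 \sqrt{10} \approx -94.868$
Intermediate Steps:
$D{\left(N \right)} = 10$ ($D{\left(N \right)} = \left(-2\right) \left(-5\right) = 10$)
$u = 0$ ($u = 2 - 2 = 0$)
$r{\left(z \right)} = 3 \sqrt{z}$
$u \left(-6\right) + 2 \left(-5\right) r{\left(D{\left(5 \right)} \right)} = 0 \left(-6\right) + 2 \left(-5\right) 3 \sqrt{10} = 0 - 10 \cdot 3 \sqrt{10} = 0 - 30 \sqrt{10} = - 30 \sqrt{10}$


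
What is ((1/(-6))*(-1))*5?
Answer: 5/6 ≈ 0.83333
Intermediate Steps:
((1/(-6))*(-1))*5 = ((1*(-1/6))*(-1))*5 = -1/6*(-1)*5 = (1/6)*5 = 5/6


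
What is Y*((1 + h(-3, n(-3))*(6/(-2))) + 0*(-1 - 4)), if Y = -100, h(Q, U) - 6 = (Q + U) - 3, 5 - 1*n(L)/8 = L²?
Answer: -9700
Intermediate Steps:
n(L) = 40 - 8*L²
h(Q, U) = 3 + Q + U (h(Q, U) = 6 + ((Q + U) - 3) = 6 + (-3 + Q + U) = 3 + Q + U)
Y*((1 + h(-3, n(-3))*(6/(-2))) + 0*(-1 - 4)) = -100*((1 + (3 - 3 + (40 - 8*(-3)²))*(6/(-2))) + 0*(-1 - 4)) = -100*((1 + (3 - 3 + (40 - 8*9))*(6*(-½))) + 0*(-5)) = -100*((1 + (3 - 3 + (40 - 72))*(-3)) + 0) = -100*((1 + (3 - 3 - 32)*(-3)) + 0) = -100*((1 - 32*(-3)) + 0) = -100*((1 + 96) + 0) = -100*(97 + 0) = -100*97 = -9700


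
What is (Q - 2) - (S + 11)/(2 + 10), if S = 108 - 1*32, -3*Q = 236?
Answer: -1055/12 ≈ -87.917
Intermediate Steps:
Q = -236/3 (Q = -⅓*236 = -236/3 ≈ -78.667)
S = 76 (S = 108 - 32 = 76)
(Q - 2) - (S + 11)/(2 + 10) = (-236/3 - 2) - (76 + 11)/(2 + 10) = -242/3 - 87/12 = -242/3 - 1*29/4 = -242/3 - 29/4 = -1055/12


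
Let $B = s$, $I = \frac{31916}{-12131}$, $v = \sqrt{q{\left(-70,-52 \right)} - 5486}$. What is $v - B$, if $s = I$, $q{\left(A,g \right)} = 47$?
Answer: $\frac{31916}{12131} + 7 i \sqrt{111} \approx 2.6309 + 73.75 i$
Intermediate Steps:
$v = 7 i \sqrt{111}$ ($v = \sqrt{47 - 5486} = \sqrt{-5439} = 7 i \sqrt{111} \approx 73.75 i$)
$I = - \frac{31916}{12131}$ ($I = 31916 \left(- \frac{1}{12131}\right) = - \frac{31916}{12131} \approx -2.6309$)
$s = - \frac{31916}{12131} \approx -2.6309$
$B = - \frac{31916}{12131} \approx -2.6309$
$v - B = 7 i \sqrt{111} - - \frac{31916}{12131} = 7 i \sqrt{111} + \frac{31916}{12131} = \frac{31916}{12131} + 7 i \sqrt{111}$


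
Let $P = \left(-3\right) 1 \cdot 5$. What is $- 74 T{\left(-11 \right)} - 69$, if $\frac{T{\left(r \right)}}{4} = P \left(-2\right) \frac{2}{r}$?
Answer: $\frac{17001}{11} \approx 1545.5$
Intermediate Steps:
$P = -15$ ($P = \left(-3\right) 5 = -15$)
$T{\left(r \right)} = \frac{240}{r}$ ($T{\left(r \right)} = 4 \left(-15\right) \left(-2\right) \frac{2}{r} = 4 \cdot 30 \frac{2}{r} = 4 \frac{60}{r} = \frac{240}{r}$)
$- 74 T{\left(-11 \right)} - 69 = - 74 \frac{240}{-11} - 69 = - 74 \cdot 240 \left(- \frac{1}{11}\right) - 69 = \left(-74\right) \left(- \frac{240}{11}\right) - 69 = \frac{17760}{11} - 69 = \frac{17001}{11}$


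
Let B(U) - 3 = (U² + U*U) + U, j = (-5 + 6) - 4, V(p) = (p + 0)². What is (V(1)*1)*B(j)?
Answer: 18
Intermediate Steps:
V(p) = p²
j = -3 (j = 1 - 4 = -3)
B(U) = 3 + U + 2*U² (B(U) = 3 + ((U² + U*U) + U) = 3 + ((U² + U²) + U) = 3 + (2*U² + U) = 3 + (U + 2*U²) = 3 + U + 2*U²)
(V(1)*1)*B(j) = (1²*1)*(3 - 3 + 2*(-3)²) = (1*1)*(3 - 3 + 2*9) = 1*(3 - 3 + 18) = 1*18 = 18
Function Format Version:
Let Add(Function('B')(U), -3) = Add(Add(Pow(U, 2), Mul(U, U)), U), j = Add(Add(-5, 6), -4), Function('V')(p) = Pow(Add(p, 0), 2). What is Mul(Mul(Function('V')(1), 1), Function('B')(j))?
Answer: 18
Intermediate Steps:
Function('V')(p) = Pow(p, 2)
j = -3 (j = Add(1, -4) = -3)
Function('B')(U) = Add(3, U, Mul(2, Pow(U, 2))) (Function('B')(U) = Add(3, Add(Add(Pow(U, 2), Mul(U, U)), U)) = Add(3, Add(Add(Pow(U, 2), Pow(U, 2)), U)) = Add(3, Add(Mul(2, Pow(U, 2)), U)) = Add(3, Add(U, Mul(2, Pow(U, 2)))) = Add(3, U, Mul(2, Pow(U, 2))))
Mul(Mul(Function('V')(1), 1), Function('B')(j)) = Mul(Mul(Pow(1, 2), 1), Add(3, -3, Mul(2, Pow(-3, 2)))) = Mul(Mul(1, 1), Add(3, -3, Mul(2, 9))) = Mul(1, Add(3, -3, 18)) = Mul(1, 18) = 18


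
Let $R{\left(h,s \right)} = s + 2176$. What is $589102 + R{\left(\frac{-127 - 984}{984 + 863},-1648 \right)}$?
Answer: $589630$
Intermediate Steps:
$R{\left(h,s \right)} = 2176 + s$
$589102 + R{\left(\frac{-127 - 984}{984 + 863},-1648 \right)} = 589102 + \left(2176 - 1648\right) = 589102 + 528 = 589630$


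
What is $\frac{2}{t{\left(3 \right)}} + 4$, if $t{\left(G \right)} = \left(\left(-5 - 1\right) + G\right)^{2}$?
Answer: $\frac{38}{9} \approx 4.2222$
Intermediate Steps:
$t{\left(G \right)} = \left(-6 + G\right)^{2}$ ($t{\left(G \right)} = \left(\left(-5 - 1\right) + G\right)^{2} = \left(-6 + G\right)^{2}$)
$\frac{2}{t{\left(3 \right)}} + 4 = \frac{2}{\left(-6 + 3\right)^{2}} + 4 = \frac{2}{\left(-3\right)^{2}} + 4 = \frac{2}{9} + 4 = \frac{38}{9}$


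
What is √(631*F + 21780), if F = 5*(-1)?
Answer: 5*√745 ≈ 136.47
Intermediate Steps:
F = -5
√(631*F + 21780) = √(631*(-5) + 21780) = √(-3155 + 21780) = √18625 = 5*√745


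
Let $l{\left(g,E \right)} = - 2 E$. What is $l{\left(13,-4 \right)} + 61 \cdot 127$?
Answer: $7755$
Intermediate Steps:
$l{\left(13,-4 \right)} + 61 \cdot 127 = \left(-2\right) \left(-4\right) + 61 \cdot 127 = 8 + 7747 = 7755$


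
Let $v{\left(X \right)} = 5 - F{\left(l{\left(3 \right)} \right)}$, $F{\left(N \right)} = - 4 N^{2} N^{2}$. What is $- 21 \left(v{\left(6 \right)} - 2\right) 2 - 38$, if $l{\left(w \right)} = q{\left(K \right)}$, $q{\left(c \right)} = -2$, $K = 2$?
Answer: $-2852$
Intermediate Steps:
$l{\left(w \right)} = -2$
$F{\left(N \right)} = - 4 N^{4}$
$v{\left(X \right)} = 69$ ($v{\left(X \right)} = 5 - - 4 \left(-2\right)^{4} = 5 - \left(-4\right) 16 = 5 - -64 = 5 + 64 = 69$)
$- 21 \left(v{\left(6 \right)} - 2\right) 2 - 38 = - 21 \left(69 - 2\right) 2 - 38 = - 21 \cdot 67 \cdot 2 - 38 = \left(-21\right) 134 - 38 = -2814 - 38 = -2852$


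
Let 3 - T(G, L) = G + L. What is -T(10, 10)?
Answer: 17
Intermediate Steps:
T(G, L) = 3 - G - L (T(G, L) = 3 - (G + L) = 3 + (-G - L) = 3 - G - L)
-T(10, 10) = -(3 - 1*10 - 1*10) = -(3 - 10 - 10) = -1*(-17) = 17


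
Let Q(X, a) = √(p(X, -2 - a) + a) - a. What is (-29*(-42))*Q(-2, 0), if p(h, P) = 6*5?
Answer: 1218*√30 ≈ 6671.3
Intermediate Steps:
p(h, P) = 30
Q(X, a) = √(30 + a) - a
(-29*(-42))*Q(-2, 0) = (-29*(-42))*(√(30 + 0) - 1*0) = 1218*(√30 + 0) = 1218*√30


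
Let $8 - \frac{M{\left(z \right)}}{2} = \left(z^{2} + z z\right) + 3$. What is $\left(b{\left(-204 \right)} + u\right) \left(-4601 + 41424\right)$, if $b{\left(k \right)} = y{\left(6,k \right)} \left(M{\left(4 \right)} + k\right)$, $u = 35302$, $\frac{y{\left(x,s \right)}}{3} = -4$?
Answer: $1413929554$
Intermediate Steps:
$y{\left(x,s \right)} = -12$ ($y{\left(x,s \right)} = 3 \left(-4\right) = -12$)
$M{\left(z \right)} = 10 - 4 z^{2}$ ($M{\left(z \right)} = 16 - 2 \left(\left(z^{2} + z z\right) + 3\right) = 16 - 2 \left(\left(z^{2} + z^{2}\right) + 3\right) = 16 - 2 \left(2 z^{2} + 3\right) = 16 - 2 \left(3 + 2 z^{2}\right) = 16 - \left(6 + 4 z^{2}\right) = 10 - 4 z^{2}$)
$b{\left(k \right)} = 648 - 12 k$ ($b{\left(k \right)} = - 12 \left(\left(10 - 4 \cdot 4^{2}\right) + k\right) = - 12 \left(\left(10 - 64\right) + k\right) = - 12 \left(-54 + k\right) = 648 - 12 k$)
$\left(b{\left(-204 \right)} + u\right) \left(-4601 + 41424\right) = \left(\left(648 - -2448\right) + 35302\right) \left(-4601 + 41424\right) = \left(\left(648 + 2448\right) + 35302\right) 36823 = \left(3096 + 35302\right) 36823 = 38398 \cdot 36823 = 1413929554$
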